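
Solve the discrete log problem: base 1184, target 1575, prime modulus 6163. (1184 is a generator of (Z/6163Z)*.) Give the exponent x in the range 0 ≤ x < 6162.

3440

Baby-step giant-step with m = ceil(sqrt(6162)) = 79.
Baby table (1184^j mod 6163 for j=0..78):
  0:1  1:1184  2:2855  3:2996  4:3539  5:5499  6:2688  7:2484
  8:1305  9:4370  10:3323  11:2438  12:2308  13:2463  14:1093  15:6045
  16:2037  17:2075  18:3926  19:1482  20:4396  21:3292  22:2712  23:85
  24:2032  25:2318  26:1977  27:4991  28:5190  29:449  30:1598  31:6154
  32:1670  33:5120  34:3851  35:5127  36:5976  37:460  38:2296  39:581
  40:3811  41:908  42:2710  43:3880  44:2485  45:2489  46:1062  47:156
  48:5977  49:1644  50:5151  51:3577  52:1187  53:244  54:5398  55:201
  56:3790  57:696  58:4385  59:2594  60:2122  61:4107  62:81  63:3459
  64:3224  65:2319  66:3161  67:1683  68:2023  69:3988  70:934  71:2679
  72:4154  73:262  74:2058  75:2287  76:2251  77:2768  78:4759
Giant step factor: 1184^(-79) ≡ 3862 (mod 6163).
Scan 1575·3862^i mod 6163 for i = 0, 1, …:
  i=0: 1575   i=1: 5932   i=2: 1513   i=3: 682
  i=4: 2283   i=5: 3856   i=6: 2064   i=7: 2409
  i=8: 3591   i=9: 1692     …   i=42: 5481
  i=43: 3880
Match at i=43, j=43: x = 43·79 + 43 = 3440.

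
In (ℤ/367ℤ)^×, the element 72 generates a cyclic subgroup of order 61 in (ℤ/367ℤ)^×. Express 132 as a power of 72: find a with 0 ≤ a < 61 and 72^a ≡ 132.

Successive powers of 72 modulo 367:
  72^0=1  72^1=72  72^2=46  72^3=9  72^4=281  72^5=47
  72^6=81  72^7=327  72^8=56  72^9=362  72^10=7  72^11=137
  72^12=322  72^13=63  72^14=132
So 72^14 ≡ 132 (mod 367), giving a = 14.

14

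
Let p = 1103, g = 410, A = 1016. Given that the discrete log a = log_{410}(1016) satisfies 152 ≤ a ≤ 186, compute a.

Compute 410^152 mod 1103 = 726, then multiply by 410 repeatedly:
  410^152=726  410^153=953  410^154=268  410^155=683  410^156=971
  410^157=1030  410^158=954  410^159=678  410^160=24  410^161=1016
Found 1016 at exponent 161.

161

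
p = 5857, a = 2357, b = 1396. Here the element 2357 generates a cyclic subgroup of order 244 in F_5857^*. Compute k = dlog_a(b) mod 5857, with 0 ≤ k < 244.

117

Baby-step giant-step with m = ceil(sqrt(244)) = 16.
Baby table (2357^j mod 5857 for j=0..15):
  0:1  1:2357  2:3013  3:2957  4:5676  5:944  6:5205  7:3627
  8:3476  9:4846  10:872  11:5354  12:3400  13:1424  14:307  15:3188
Giant step factor: 2357^(-16) ≡ 748 (mod 5857).
Scan 1396·748^i mod 5857 for i = 0, 1, …:
  i=0: 1396   i=1: 1662   i=2: 1492   i=3: 3186
  i=4: 5186   i=5: 1794   i=6: 659   i=7: 944
Match at i=7, j=5: k = 7·16 + 5 = 117.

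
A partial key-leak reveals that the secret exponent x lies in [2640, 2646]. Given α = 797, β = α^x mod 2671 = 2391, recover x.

2644

Compute 797^2640 mod 2671 = 1261, then multiply by 797 repeatedly:
  797^2640=1261  797^2641=721  797^2642=372  797^2643=3  797^2644=2391
Found 2391 at exponent 2644.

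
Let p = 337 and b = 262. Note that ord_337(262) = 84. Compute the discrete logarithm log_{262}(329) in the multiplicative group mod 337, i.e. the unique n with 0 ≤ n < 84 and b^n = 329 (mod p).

78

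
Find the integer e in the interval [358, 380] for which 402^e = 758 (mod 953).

Compute 402^358 mod 953 = 699, then multiply by 402 repeatedly:
  402^358=699  402^359=816  402^360=200  402^361=348  402^362=758
Found 758 at exponent 362.

362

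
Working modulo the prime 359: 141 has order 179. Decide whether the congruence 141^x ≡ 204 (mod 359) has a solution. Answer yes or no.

yes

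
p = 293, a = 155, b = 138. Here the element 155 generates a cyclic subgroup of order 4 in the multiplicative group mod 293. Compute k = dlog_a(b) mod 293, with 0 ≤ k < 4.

Successive powers of 155 modulo 293:
  155^0=1  155^1=155  155^2=292  155^3=138
So 155^3 ≡ 138 (mod 293), giving k = 3.

3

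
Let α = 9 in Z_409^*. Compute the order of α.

The order of 9 must divide p − 1 = 408 = 2^3 · 3 · 17.
Divisors: 1, 2, 3, 4, 6, 8, 12, 17, 24, 34, 51, 68, 102, 136, 204, 408.
Check each in increasing order: 9^1 ≡ 9;  9^2 ≡ 81;  9^3 ≡ 320;  9^4 ≡ 17;  9^6 ≡ 150;  9^8 ≡ 289;  9^12 ≡ 5;  9^17 ≡ 356;  9^24 ≡ 25;  9^34 ≡ 355;  9^51 ≡ 408;  9^68 ≡ 53;  9^102 ≡ 1.
Smallest exponent giving 1 is 102.

102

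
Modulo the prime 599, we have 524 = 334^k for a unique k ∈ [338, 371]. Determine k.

Compute 334^338 mod 599 = 426, then multiply by 334 repeatedly:
  334^338=426  334^339=321  334^340=592  334^341=58  334^342=204
  334^343=449  334^344=216  334^345=264  334^346=123  334^347=350
  334^348=95  334^349=582  334^350=312  334^351=581  334^352=577
  334^353=439  334^354=470  334^355=42  334^356=251  334^357=573
  334^358=301  334^359=501  334^360=213  334^361=460  334^362=296
  334^363=29  334^364=102  334^365=524
Found 524 at exponent 365.

365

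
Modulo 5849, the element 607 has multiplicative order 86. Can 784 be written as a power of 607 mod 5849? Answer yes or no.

784 ∈ ⟨607⟩ iff 784^86 ≡ 1 (mod 5849), since |⟨607⟩| = 86.
784^86 mod 5849 = 1.
Since 1 = 1, 784 lies in the subgroup.

yes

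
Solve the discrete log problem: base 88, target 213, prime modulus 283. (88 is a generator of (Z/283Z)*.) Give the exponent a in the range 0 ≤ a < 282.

173

Baby-step giant-step with m = ceil(sqrt(282)) = 17.
Baby table (88^j mod 283 for j=0..16):
  0:1  1:88  2:103  3:8  4:138  5:258  6:64  7:255
  8:83  9:229  10:59  11:98  12:134  13:189  14:218  15:223
  16:97
Giant step factor: 88^(-17) ≡ 80 (mod 283).
Scan 213·80^i mod 283 for i = 0, 1, …:
  i=0: 213   i=1: 60   i=2: 272   i=3: 252
  i=4: 67   i=5: 266   i=6: 55   i=7: 155
  i=8: 231   i=9: 85   i=10: 8
Match at i=10, j=3: a = 10·17 + 3 = 173.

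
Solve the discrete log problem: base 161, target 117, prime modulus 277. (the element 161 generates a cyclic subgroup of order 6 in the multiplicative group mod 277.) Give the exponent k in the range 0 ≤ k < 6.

5

Successive powers of 161 modulo 277:
  161^0=1  161^1=161  161^2=160  161^3=276  161^4=116  161^5=117
So 161^5 ≡ 117 (mod 277), giving k = 5.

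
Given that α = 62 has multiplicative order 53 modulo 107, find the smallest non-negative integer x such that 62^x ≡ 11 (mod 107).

Baby-step giant-step with m = ceil(sqrt(53)) = 8.
Baby table (62^j mod 107 for j=0..7):
  0:1  1:62  2:99  3:39  4:64  5:9  6:23  7:35
Giant step factor: 62^(-8) ≡ 25 (mod 107).
Scan 11·25^i mod 107 for i = 0, 1, …:
  i=0: 11   i=1: 61   i=2: 27   i=3: 33
  i=4: 76   i=5: 81   i=6: 99
Match at i=6, j=2: x = 6·8 + 2 = 50.

50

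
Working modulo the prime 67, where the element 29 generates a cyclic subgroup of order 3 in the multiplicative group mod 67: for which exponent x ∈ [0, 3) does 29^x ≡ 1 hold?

0

Successive powers of 29 modulo 67:
  29^0=1
So 29^0 ≡ 1 (mod 67), giving x = 0.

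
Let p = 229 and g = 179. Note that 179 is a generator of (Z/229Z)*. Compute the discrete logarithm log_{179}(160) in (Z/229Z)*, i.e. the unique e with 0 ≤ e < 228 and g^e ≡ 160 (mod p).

137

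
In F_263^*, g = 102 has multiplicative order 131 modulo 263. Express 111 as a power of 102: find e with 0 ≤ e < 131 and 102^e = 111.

118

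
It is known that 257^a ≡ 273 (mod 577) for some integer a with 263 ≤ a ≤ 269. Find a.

268

Compute 257^263 mod 577 = 330, then multiply by 257 repeatedly:
  257^263=330  257^264=568  257^265=572  257^266=446  257^267=376
  257^268=273
Found 273 at exponent 268.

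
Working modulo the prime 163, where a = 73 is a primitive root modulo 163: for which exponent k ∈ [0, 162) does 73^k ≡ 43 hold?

154

Baby-step giant-step with m = ceil(sqrt(162)) = 13.
Baby table (73^j mod 163 for j=0..12):
  0:1  1:73  2:113  3:99  4:55  5:103  6:21  7:66
  8:91  9:123  10:14  11:44  12:115
Giant step factor: 73^(-13) ≡ 2 (mod 163).
Scan 43·2^i mod 163 for i = 0, 1, …:
  i=0: 43   i=1: 86   i=2: 9   i=3: 18
  i=4: 36   i=5: 72   i=6: 144   i=7: 125
  i=8: 87   i=9: 11   i=10: 22   i=11: 44
Match at i=11, j=11: k = 11·13 + 11 = 154.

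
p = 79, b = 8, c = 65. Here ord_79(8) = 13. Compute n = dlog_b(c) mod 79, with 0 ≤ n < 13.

8

Successive powers of 8 modulo 79:
  8^0=1  8^1=8  8^2=64  8^3=38  8^4=67  8^5=62
  8^6=22  8^7=18  8^8=65
So 8^8 ≡ 65 (mod 79), giving n = 8.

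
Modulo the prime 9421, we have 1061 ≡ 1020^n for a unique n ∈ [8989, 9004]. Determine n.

8989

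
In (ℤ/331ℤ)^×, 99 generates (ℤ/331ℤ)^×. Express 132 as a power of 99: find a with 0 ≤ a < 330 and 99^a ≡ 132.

Baby-step giant-step with m = ceil(sqrt(330)) = 19.
Baby table (99^j mod 331 for j=0..18):
  0:1  1:99  2:202  3:138  4:91  5:72  6:177  7:311
  8:6  9:263  10:219  11:166  12:215  13:101  14:69  15:211
  16:36  17:254  18:321
Giant step factor: 99^(-19) ≡ 221 (mod 331).
Scan 132·221^i mod 331 for i = 0, 1, …:
  i=0: 132   i=1: 44   i=2: 125   i=3: 152
  i=4: 161   i=5: 164   i=6: 165   i=7: 55
  i=8: 239   i=9: 190     …   i=14: 216
  i=15: 72
Match at i=15, j=5: a = 15·19 + 5 = 290.

290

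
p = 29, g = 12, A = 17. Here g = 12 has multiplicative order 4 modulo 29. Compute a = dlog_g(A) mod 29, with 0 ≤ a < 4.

3

Successive powers of 12 modulo 29:
  12^0=1  12^1=12  12^2=28  12^3=17
So 12^3 ≡ 17 (mod 29), giving a = 3.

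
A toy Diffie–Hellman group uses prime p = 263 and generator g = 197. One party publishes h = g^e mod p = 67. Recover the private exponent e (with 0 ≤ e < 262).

Baby-step giant-step with m = ceil(sqrt(262)) = 17.
Baby table (197^j mod 263 for j=0..16):
  0:1  1:197  2:148  3:226  4:75  5:47  6:54  7:118
  8:102  9:106  10:105  11:171  12:23  13:60  14:248  15:201
  16:147
Giant step factor: 197^(-17) ≡ 127 (mod 263).
Scan 67·127^i mod 263 for i = 0, 1, …:
  i=0: 67   i=1: 93   i=2: 239   i=3: 108
  i=4: 40   i=5: 83   i=6: 21   i=7: 37
  i=8: 228   i=9: 26     …   i=13: 43
  i=14: 201
Match at i=14, j=15: e = 14·17 + 15 = 253.

253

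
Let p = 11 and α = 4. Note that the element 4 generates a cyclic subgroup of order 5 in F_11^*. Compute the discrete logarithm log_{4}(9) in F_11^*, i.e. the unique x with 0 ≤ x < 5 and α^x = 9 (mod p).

Successive powers of 4 modulo 11:
  4^0=1  4^1=4  4^2=5  4^3=9
So 4^3 ≡ 9 (mod 11), giving x = 3.

3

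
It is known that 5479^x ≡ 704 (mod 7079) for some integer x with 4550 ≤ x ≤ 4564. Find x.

Compute 5479^4550 mod 7079 = 3767, then multiply by 5479 repeatedly:
  5479^4550=3767  5479^4551=4108  5479^4552=3591  5479^4553=2548  5479^4554=704
Found 704 at exponent 4554.

4554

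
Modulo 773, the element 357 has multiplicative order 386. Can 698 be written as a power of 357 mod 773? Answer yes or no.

no

698 ∈ ⟨357⟩ iff 698^386 ≡ 1 (mod 773), since |⟨357⟩| = 386.
698^386 mod 773 = 772.
Since 772 ≠ 1, 698 does not lie in the subgroup.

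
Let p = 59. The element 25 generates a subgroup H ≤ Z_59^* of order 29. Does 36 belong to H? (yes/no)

yes

36 ∈ ⟨25⟩ iff 36^29 ≡ 1 (mod 59), since |⟨25⟩| = 29.
36^29 mod 59 = 1.
Since 1 = 1, 36 lies in the subgroup.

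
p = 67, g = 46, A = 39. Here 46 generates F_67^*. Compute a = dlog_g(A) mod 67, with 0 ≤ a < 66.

2

Baby-step giant-step with m = ceil(sqrt(66)) = 9.
Baby table (46^j mod 67 for j=0..8):
  0:1  1:46  2:39  3:52  4:47  5:18  6:24  7:32
  8:65
Giant step factor: 46^(-9) ≡ 8 (mod 67).
Scan 39·8^i mod 67 for i = 0, 1, …:
  i=0: 39
Match at i=0, j=2: a = 0·9 + 2 = 2.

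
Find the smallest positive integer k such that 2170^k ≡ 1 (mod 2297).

287

The order of 2170 must divide p − 1 = 2296 = 2^3 · 7 · 41.
Divisors: 1, 2, 4, 7, 8, 14, 28, 41, 56, 82, 164, 287, 328, 574, 1148, 2296.
Check each in increasing order: 2170^1 ≡ 2170;  2170^2 ≡ 50;  2170^4 ≡ 203;  2170^7 ≡ 1864;  2170^8 ≡ 2160;  2170^14 ≡ 1432;  2170^28 ≡ 1700;  2170^41 ≡ 148;  2170^56 ≡ 374;  2170^82 ≡ 1231;  2170^164 ≡ 1638;  2170^287 ≡ 1.
Smallest exponent giving 1 is 287.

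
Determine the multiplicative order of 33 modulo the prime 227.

113

The order of 33 must divide p − 1 = 226 = 2 · 113.
Divisors: 1, 2, 113, 226.
Check each in increasing order: 33^1 ≡ 33;  33^2 ≡ 181;  33^113 ≡ 1.
Smallest exponent giving 1 is 113.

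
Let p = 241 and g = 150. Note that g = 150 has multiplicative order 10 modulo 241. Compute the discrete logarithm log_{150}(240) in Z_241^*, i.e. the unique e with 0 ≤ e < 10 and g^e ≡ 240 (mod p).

5

Successive powers of 150 modulo 241:
  150^0=1  150^1=150  150^2=87  150^3=36  150^4=98  150^5=240
So 150^5 ≡ 240 (mod 241), giving e = 5.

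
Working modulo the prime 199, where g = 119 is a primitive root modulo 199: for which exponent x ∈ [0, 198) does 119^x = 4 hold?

80

Baby-step giant-step with m = ceil(sqrt(198)) = 15.
Baby table (119^j mod 199 for j=0..14):
  0:1  1:119  2:32  3:27  4:29  5:68  6:132  7:186
  8:45  9:181  10:47  11:21  12:111  13:75  14:169
Giant step factor: 119^(-15) ≡ 83 (mod 199).
Scan 4·83^i mod 199 for i = 0, 1, …:
  i=0: 4   i=1: 133   i=2: 94   i=3: 41
  i=4: 20   i=5: 68
Match at i=5, j=5: x = 5·15 + 5 = 80.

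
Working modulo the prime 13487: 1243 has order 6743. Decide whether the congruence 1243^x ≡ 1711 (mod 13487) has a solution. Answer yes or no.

yes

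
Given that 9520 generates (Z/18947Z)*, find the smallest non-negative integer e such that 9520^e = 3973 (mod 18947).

Baby-step giant-step with m = ceil(sqrt(18946)) = 138.
Baby table (9520^j mod 18947 for j=0..137):
  0:1  1:9520  2:6899  3:8178  4:1337  5:14803  6:15721  7:1567
  8:6551  9:10943  10:6754  11:10909  12:5173  13:3707  14:11326  15:15090
  16:646  17:11092  18:4209  19:15722  20:11087  21:13450  22:174  23:8091
  24:6765  25:1947  26:5274  27:17877  28:7086  29:7400  30:3054  31:9382
  32:482  33:3466  34:9593  35:820  36:236  37:10974  38:17669  39:16361
  40:12380  41:7260  42:15491  43:9819  44:11329  45:5756  46:2396  47:16679
  48:8220  49:3290  50:1409  51:18151  52:880  53:3026  54:8080  55:15727
  56:1846  57:10051  58:3170  59:14776  60:4992  61:4764  62:13109  63:12738
  64:4960  65:3276  66:758  67:16300  68:70  69:3255  70:9255  71:4050
  72:17802  73:13072  74:1544  75:14955  76:3842  77:8130  78:18052  79:5750
  80:2117  81:13179  82:15993  83:14215  84:7326  85:18560  86:10425  87:1614
  88:18210  89:13097  90:12180  91:16907  92:18822  93:3661  94:9187  95:888
  96:3398  97:6431  98:5363  99:12542  100:14793  101:15256  102:8365  103:559
  104:16520  105:10300  106:5275  107:8450  108:13985  109:15578  110:4391  111:5238
  112:16203  113:5033  114:16144  115:11763  116:6990  117:2936  118:3895  119:1121
  120:4759  121:3403  122:16137  123:1964  124:15538  125:2531  126:13483  127:11182
  128:8394  129:11381  130:8174  131:1151  132:6154  133:1956  134:15166  135:4180
  136:4900  137:486
Giant step factor: 9520^(-138) ≡ 524 (mod 18947).
Scan 3973·524^i mod 18947 for i = 0, 1, …:
  i=0: 3973   i=1: 16629   i=2: 16923   i=3: 456
  i=4: 11580   i=5: 4880   i=6: 18222   i=7: 17987
  i=8: 8529   i=9: 16651     …   i=122: 13425
  i=123: 5363
Match at i=123, j=98: e = 123·138 + 98 = 17072.

17072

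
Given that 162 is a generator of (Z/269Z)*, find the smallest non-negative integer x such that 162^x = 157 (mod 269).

261

Baby-step giant-step with m = ceil(sqrt(268)) = 17.
Baby table (162^j mod 269 for j=0..16):
  0:1  1:162  2:151  3:252  4:205  5:123  6:20  7:12
  8:61  9:198  10:65  11:39  12:131  13:240  14:144  15:194
  16:224
Giant step factor: 162^(-17) ≡ 259 (mod 269).
Scan 157·259^i mod 269 for i = 0, 1, …:
  i=0: 157   i=1: 44   i=2: 98   i=3: 96
  i=4: 116   i=5: 185   i=6: 33   i=7: 208
  i=8: 72   i=9: 87     …   i=14: 267
  i=15: 20
Match at i=15, j=6: x = 15·17 + 6 = 261.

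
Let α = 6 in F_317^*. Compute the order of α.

158

The order of 6 must divide p − 1 = 316 = 2^2 · 79.
Divisors: 1, 2, 4, 79, 158, 316.
Check each in increasing order: 6^1 ≡ 6;  6^2 ≡ 36;  6^4 ≡ 28;  6^79 ≡ 316;  6^158 ≡ 1.
Smallest exponent giving 1 is 158.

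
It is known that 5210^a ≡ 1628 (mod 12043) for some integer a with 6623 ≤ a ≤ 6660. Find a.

6652

Compute 5210^6623 mod 12043 = 8179, then multiply by 5210 repeatedly:
  5210^6623=8179  5210^6624=4456  5210^6625=8899  5210^6626=10283  5210^6627=7166
  5210^6628=1560  5210^6629=10618  5210^6630=6281  5210^6631=3179  5210^6632=3465
  5210^6633=193  5210^6634=5961  5210^6635=9956  5210^6636=1559  5210^6637=5408
  5210^6638=7103  5210^6639=10534  5210^6640=2189  5210^6641=12012  5210^6642=7092
  5210^6643=1396  5210^6644=11231  5210^6645=8616  5210^6646=5099  5210^6647=10975
  5210^6648=11629  5210^6649=10800  5210^6650=3104  5210^6651=10134  5210^6652=1628
Found 1628 at exponent 6652.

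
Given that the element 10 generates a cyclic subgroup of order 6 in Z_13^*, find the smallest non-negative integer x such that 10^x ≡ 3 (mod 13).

4

Successive powers of 10 modulo 13:
  10^0=1  10^1=10  10^2=9  10^3=12  10^4=3
So 10^4 ≡ 3 (mod 13), giving x = 4.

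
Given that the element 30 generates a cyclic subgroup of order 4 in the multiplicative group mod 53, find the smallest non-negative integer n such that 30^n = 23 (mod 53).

Successive powers of 30 modulo 53:
  30^0=1  30^1=30  30^2=52  30^3=23
So 30^3 ≡ 23 (mod 53), giving n = 3.

3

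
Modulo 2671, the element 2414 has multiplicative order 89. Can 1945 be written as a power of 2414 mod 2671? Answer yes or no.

yes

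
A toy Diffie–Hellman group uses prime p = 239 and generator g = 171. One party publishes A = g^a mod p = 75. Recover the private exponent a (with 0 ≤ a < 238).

Baby-step giant-step with m = ceil(sqrt(238)) = 16.
Baby table (171^j mod 239 for j=0..15):
  0:1  1:171  2:83  3:92  4:197  5:227  6:99  7:199
  8:91  9:26  10:144  11:7  12:2  13:103  14:166  15:184
Giant step factor: 171^(-16) ≡ 202 (mod 239).
Scan 75·202^i mod 239 for i = 0, 1, …:
  i=0: 75   i=1: 93   i=2: 144
Match at i=2, j=10: a = 2·16 + 10 = 42.

42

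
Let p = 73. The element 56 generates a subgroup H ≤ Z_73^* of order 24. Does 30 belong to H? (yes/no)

yes

30 ∈ ⟨56⟩ iff 30^24 ≡ 1 (mod 73), since |⟨56⟩| = 24.
30^24 mod 73 = 1.
Since 1 = 1, 30 lies in the subgroup.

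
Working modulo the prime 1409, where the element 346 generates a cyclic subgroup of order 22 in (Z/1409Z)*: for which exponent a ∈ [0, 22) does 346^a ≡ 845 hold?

5

Successive powers of 346 modulo 1409:
  346^0=1  346^1=346  346^2=1360  346^3=1363  346^4=992  346^5=845
So 346^5 ≡ 845 (mod 1409), giving a = 5.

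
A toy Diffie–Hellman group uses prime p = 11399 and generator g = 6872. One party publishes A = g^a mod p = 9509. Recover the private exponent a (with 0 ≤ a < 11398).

Baby-step giant-step with m = ceil(sqrt(11398)) = 107.
Baby table (6872^j mod 11399 for j=0..106):
  0:1  1:6872  2:9726  3:4735  4:6174  5:650  6:9791  7:6854
  8:20  9:652  10:737  11:3508  12:9490  13:1601  14:2037  15:292
  16:400  17:1641  18:3341  19:1766  20:7416  21:9222  22:6543  23:5840
  24:8000  25:10022  26:9825  27:1123  28:133  29:2056  30:5471  31:2810
  32:414  33:6657  34:2717  35:11061  36:2660  37:6923  38:6829  39:10604
  40:8280  41:7751  42:8744  43:4639  44:7604  45:1672  46:11191  47:6898
  48:6014  49:6833  50:3895  51:1588  52:3893  53:10642  54:7239  55:1172
  56:6290  57:11271  58:9506  59:8962  60:9466  61:7658  62:7992  63:642
  64:411  65:8839  66:7736  67:8255  68:6936  69:4973  70:254  71:1441
  72:8220  73:5795  74:6533  75:5514  76:1932  77:8268  78:5080  79:6022
  80:4814  81:1910  82:5271  83:7689  84:4443  85:5774  86:10408  87:6450
  88:5088  89:4003  90:2829  91:5593  92:9067  93:1490  94:2978  95:3611
  96:10568  97:267  98:10984  99:9269  100:10355  101:7002  102:2565  103:3826
  104:6178  105:5340  106:3099
Giant step factor: 6872^(-107) ≡ 7385 (mod 11399).
Scan 9509·7385^i mod 11399 for i = 0, 1, …:
  i=0: 9509   i=1: 6125   i=2: 1893   i=3: 4631
  i=4: 2935   i=5: 5476   i=6: 8007   i=7: 5082
  i=8: 5062   i=9: 5549     …   i=54: 6103
  i=55: 10408
Match at i=55, j=86: a = 55·107 + 86 = 5971.

5971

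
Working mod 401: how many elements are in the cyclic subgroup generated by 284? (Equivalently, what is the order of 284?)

400

The order of 284 must divide p − 1 = 400 = 2^4 · 5^2.
Divisors: 1, 2, 4, 5, 8, 10, 16, 20, 25, 40, 50, 80, 100, 200, 400.
Check each in increasing order: 284^1 ≡ 284;  284^2 ≡ 55;  284^4 ≡ 218;  284^5 ≡ 158;  284^8 ≡ 206;  284^10 ≡ 102;  284^16 ≡ 331;  284^20 ≡ 379;  284^25 ≡ 133;  284^40 ≡ 83;  284^50 ≡ 45;  284^80 ≡ 72;  284^100 ≡ 20;  284^200 ≡ 400;  284^400 ≡ 1.
Smallest exponent giving 1 is 400.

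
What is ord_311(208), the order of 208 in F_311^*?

The order of 208 must divide p − 1 = 310 = 2 · 5 · 31.
Divisors: 1, 2, 5, 10, 31, 62, 155, 310.
Check each in increasing order: 208^1 ≡ 208;  208^2 ≡ 35;  208^5 ≡ 91;  208^10 ≡ 195;  208^31 ≡ 216;  208^62 ≡ 6;  208^155 ≡ 1.
Smallest exponent giving 1 is 155.

155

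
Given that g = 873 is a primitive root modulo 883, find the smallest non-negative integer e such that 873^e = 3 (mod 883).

Baby-step giant-step with m = ceil(sqrt(882)) = 30.
Baby table (873^j mod 883 for j=0..29):
  0:1  1:873  2:100  3:766  4:287  5:662  6:444  7:858
  8:250  9:149  10:276  11:772  12:227  13:379  14:625  15:814
  16:690  17:164  18:126  19:506  20:238  21:269  22:842  23:410
  24:315  25:382  26:595  27:231  28:339  29:142
Giant step factor: 873^(-30) ≡ 564 (mod 883).
Scan 3·564^i mod 883 for i = 0, 1, …:
  i=0: 3   i=1: 809   i=2: 648   i=3: 793
  i=4: 454   i=5: 869   i=6: 51   i=7: 508
  i=8: 420   i=9: 236     …   i=25: 446
  i=26: 772
Match at i=26, j=11: e = 26·30 + 11 = 791.

791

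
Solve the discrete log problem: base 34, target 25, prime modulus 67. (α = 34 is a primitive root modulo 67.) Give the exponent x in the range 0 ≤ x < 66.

Baby-step giant-step with m = ceil(sqrt(66)) = 9.
Baby table (34^j mod 67 for j=0..8):
  0:1  1:34  2:17  3:42  4:21  5:44  6:22  7:11
  8:39
Giant step factor: 34^(-9) ≡ 43 (mod 67).
Scan 25·43^i mod 67 for i = 0, 1, …:
  i=0: 25   i=1: 3   i=2: 62   i=3: 53
  i=4: 1
Match at i=4, j=0: x = 4·9 + 0 = 36.

36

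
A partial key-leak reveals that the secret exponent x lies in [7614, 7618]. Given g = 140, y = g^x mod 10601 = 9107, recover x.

Compute 140^7614 mod 10601 = 576, then multiply by 140 repeatedly:
  140^7614=576  140^7615=6433  140^7616=10136  140^7617=9107
Found 9107 at exponent 7617.

7617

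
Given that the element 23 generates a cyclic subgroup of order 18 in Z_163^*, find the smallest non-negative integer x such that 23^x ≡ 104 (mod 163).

6

Successive powers of 23 modulo 163:
  23^0=1  23^1=23  23^2=40  23^3=105  23^4=133  23^5=125
  23^6=104
So 23^6 ≡ 104 (mod 163), giving x = 6.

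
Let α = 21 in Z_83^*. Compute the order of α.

The order of 21 must divide p − 1 = 82 = 2 · 41.
Divisors: 1, 2, 41, 82.
Check each in increasing order: 21^1 ≡ 21;  21^2 ≡ 26;  21^41 ≡ 1.
Smallest exponent giving 1 is 41.

41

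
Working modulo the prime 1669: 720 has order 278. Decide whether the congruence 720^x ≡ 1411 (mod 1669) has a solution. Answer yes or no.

no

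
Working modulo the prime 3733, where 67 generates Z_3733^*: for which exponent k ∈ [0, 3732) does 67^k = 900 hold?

1172

Baby-step giant-step with m = ceil(sqrt(3732)) = 62.
Baby table (67^j mod 3733 for j=0..61):
  0:1  1:67  2:756  3:2123  4:387  5:3531  6:1398  7:341
  8:449  9:219  10:3474  11:1312  12:2045  13:2627  14:558  15:56
  16:19  17:1273  18:3165  19:3007  20:3620  21:3628  22:431  23:2746
  24:1065  25:428  26:2545  27:2530  28:1525  29:1384  30:3136  31:1064
  32:361  33:1789  34:407  35:1138  36:1586  37:1738  38:723  39:3645
  40:1570  41:666  42:3559  43:3274  44:2844  45:165  46:3589  47:1551
  48:3126  49:394  50:267  51:2957  52:270  53:3158  54:2538  55:2061
  56:3699  57:1455  58:427  59:2478  60:1774  61:3135
Giant step factor: 67^(-62) ≡ 1786 (mod 3733).
Scan 900·1786^i mod 3733 for i = 0, 1, …:
  i=0: 900   i=1: 2210   i=2: 1279   i=3: 3431
  i=4: 1913   i=5: 923   i=6: 2225   i=7: 1938
  i=8: 777   i=9: 2779     …   i=17: 3432
  i=18: 3699
Match at i=18, j=56: k = 18·62 + 56 = 1172.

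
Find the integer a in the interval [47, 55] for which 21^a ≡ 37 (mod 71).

50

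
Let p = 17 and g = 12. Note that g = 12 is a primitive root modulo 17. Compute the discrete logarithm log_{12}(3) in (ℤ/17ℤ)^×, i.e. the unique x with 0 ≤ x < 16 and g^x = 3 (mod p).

Successive powers of 12 modulo 17:
  12^0=1  12^1=12  12^2=8  12^3=11  12^4=13  12^5=3
So 12^5 ≡ 3 (mod 17), giving x = 5.

5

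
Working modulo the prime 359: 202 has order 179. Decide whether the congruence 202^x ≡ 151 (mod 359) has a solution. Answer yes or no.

yes

151 ∈ ⟨202⟩ iff 151^179 ≡ 1 (mod 359), since |⟨202⟩| = 179.
151^179 mod 359 = 1.
Since 1 = 1, 151 lies in the subgroup.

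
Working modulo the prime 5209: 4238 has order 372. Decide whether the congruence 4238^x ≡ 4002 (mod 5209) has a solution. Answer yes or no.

no

4002 ∈ ⟨4238⟩ iff 4002^372 ≡ 1 (mod 5209), since |⟨4238⟩| = 372.
4002^372 mod 5209 = 4316.
Since 4316 ≠ 1, 4002 does not lie in the subgroup.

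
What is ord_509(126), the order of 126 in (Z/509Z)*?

The order of 126 must divide p − 1 = 508 = 2^2 · 127.
Divisors: 1, 2, 4, 127, 254, 508.
Check each in increasing order: 126^1 ≡ 126;  126^2 ≡ 97;  126^4 ≡ 247;  126^127 ≡ 508;  126^254 ≡ 1.
Smallest exponent giving 1 is 254.

254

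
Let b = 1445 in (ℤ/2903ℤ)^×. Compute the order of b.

2902

The order of 1445 must divide p − 1 = 2902 = 2 · 1451.
Divisors: 1, 2, 1451, 2902.
Check each in increasing order: 1445^1 ≡ 1445;  1445^2 ≡ 768;  1445^1451 ≡ 2902;  1445^2902 ≡ 1.
Smallest exponent giving 1 is 2902.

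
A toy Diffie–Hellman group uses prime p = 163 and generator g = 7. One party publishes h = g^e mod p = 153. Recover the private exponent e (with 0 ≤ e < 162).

Baby-step giant-step with m = ceil(sqrt(162)) = 13.
Baby table (7^j mod 163 for j=0..12):
  0:1  1:7  2:49  3:17  4:119  5:18  6:126  7:67
  8:143  9:23  10:161  11:149  12:65
Giant step factor: 7^(-13) ≡ 139 (mod 163).
Scan 153·139^i mod 163 for i = 0, 1, …:
  i=0: 153   i=1: 77   i=2: 108   i=3: 16
  i=4: 105   i=5: 88   i=6: 7
Match at i=6, j=1: e = 6·13 + 1 = 79.

79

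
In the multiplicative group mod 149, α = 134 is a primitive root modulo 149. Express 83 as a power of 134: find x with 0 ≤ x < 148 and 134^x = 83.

39

Baby-step giant-step with m = ceil(sqrt(148)) = 13.
Baby table (134^j mod 149 for j=0..12):
  0:1  1:134  2:76  3:52  4:114  5:78  6:22  7:117
  8:33  9:101  10:124  11:77  12:37
Giant step factor: 134^(-13) ≡ 40 (mod 149).
Scan 83·40^i mod 149 for i = 0, 1, …:
  i=0: 83   i=1: 42   i=2: 41   i=3: 1
Match at i=3, j=0: x = 3·13 + 0 = 39.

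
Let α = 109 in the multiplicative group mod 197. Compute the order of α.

98

The order of 109 must divide p − 1 = 196 = 2^2 · 7^2.
Divisors: 1, 2, 4, 7, 14, 28, 49, 98, 196.
Check each in increasing order: 109^1 ≡ 109;  109^2 ≡ 61;  109^4 ≡ 175;  109^7 ≡ 93;  109^14 ≡ 178;  109^28 ≡ 164;  109^49 ≡ 196;  109^98 ≡ 1.
Smallest exponent giving 1 is 98.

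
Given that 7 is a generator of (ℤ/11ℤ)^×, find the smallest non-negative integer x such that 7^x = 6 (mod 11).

Successive powers of 7 modulo 11:
  7^0=1  7^1=7  7^2=5  7^3=2  7^4=3  7^5=10
  7^6=4  7^7=6
So 7^7 ≡ 6 (mod 11), giving x = 7.

7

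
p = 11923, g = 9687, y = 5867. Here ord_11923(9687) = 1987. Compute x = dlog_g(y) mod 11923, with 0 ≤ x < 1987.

1731

Baby-step giant-step with m = ceil(sqrt(1987)) = 45.
Baby table (9687^j mod 11923 for j=0..44):
  0:1  1:9687  2:3959  3:6465  4:6859  5:8177  6:6110  7:1798
  8:9646  9:251  10:11068  11:4100  12:1187  13:4697  14:1671  15:7466
  16:10147  17:777  18:3386  19:9  20:3722  21:11785  22:10493  23:2116
  24:2055  25:7298  26:4259  27:3353  28:2259  29:4228  30:1131  31:10683
  32:6504  33:3116  34:7579  35:7862  36:6993  37:6628  38:81  39:9652
  40:10681  41:10976  42:7121  43:6572  44:6067
Giant step factor: 9687^(-45) ≡ 3011 (mod 11923).
Scan 5867·3011^i mod 11923 for i = 0, 1, …:
  i=0: 5867   i=1: 7574   i=2: 8538   i=3: 1930
  i=4: 4729   i=5: 2957   i=6: 8969   i=7: 64
  i=8: 1936   i=9: 10872     …   i=37: 4134
  i=38: 11785
Match at i=38, j=21: x = 38·45 + 21 = 1731.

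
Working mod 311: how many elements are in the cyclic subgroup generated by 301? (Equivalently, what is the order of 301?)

310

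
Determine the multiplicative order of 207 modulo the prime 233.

116

The order of 207 must divide p − 1 = 232 = 2^3 · 29.
Divisors: 1, 2, 4, 8, 29, 58, 116, 232.
Check each in increasing order: 207^1 ≡ 207;  207^2 ≡ 210;  207^4 ≡ 63;  207^8 ≡ 8;  207^29 ≡ 144;  207^58 ≡ 232;  207^116 ≡ 1.
Smallest exponent giving 1 is 116.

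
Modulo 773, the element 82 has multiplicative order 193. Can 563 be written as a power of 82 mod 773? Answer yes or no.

563 ∈ ⟨82⟩ iff 563^193 ≡ 1 (mod 773), since |⟨82⟩| = 193.
563^193 mod 773 = 1.
Since 1 = 1, 563 lies in the subgroup.

yes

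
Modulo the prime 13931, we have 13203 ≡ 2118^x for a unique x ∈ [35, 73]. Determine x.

60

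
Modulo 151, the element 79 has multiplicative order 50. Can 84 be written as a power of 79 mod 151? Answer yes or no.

yes

84 ∈ ⟨79⟩ iff 84^50 ≡ 1 (mod 151), since |⟨79⟩| = 50.
84^50 mod 151 = 1.
Since 1 = 1, 84 lies in the subgroup.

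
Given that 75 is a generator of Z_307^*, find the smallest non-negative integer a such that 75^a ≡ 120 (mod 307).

185

Baby-step giant-step with m = ceil(sqrt(306)) = 18.
Baby table (75^j mod 307 for j=0..17):
  0:1  1:75  2:99  3:57  4:284  5:117  6:179  7:224
  8:222  9:72  10:181  11:67  12:113  13:186  14:135  15:301
  16:164  17:20
Giant step factor: 75^(-18) ≡ 114 (mod 307).
Scan 120·114^i mod 307 for i = 0, 1, …:
  i=0: 120   i=1: 172   i=2: 267   i=3: 45
  i=4: 218   i=5: 292   i=6: 132   i=7: 5
  i=8: 263   i=9: 203   i=10: 117
Match at i=10, j=5: a = 10·18 + 5 = 185.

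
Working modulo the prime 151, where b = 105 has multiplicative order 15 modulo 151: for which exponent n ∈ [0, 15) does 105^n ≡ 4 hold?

4

Successive powers of 105 modulo 151:
  105^0=1  105^1=105  105^2=2  105^3=59  105^4=4
So 105^4 ≡ 4 (mod 151), giving n = 4.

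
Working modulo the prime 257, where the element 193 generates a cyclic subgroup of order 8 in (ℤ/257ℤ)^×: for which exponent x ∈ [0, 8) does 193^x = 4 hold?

Successive powers of 193 modulo 257:
  193^0=1  193^1=193  193^2=241  193^3=253  193^4=256  193^5=64
  193^6=16  193^7=4
So 193^7 ≡ 4 (mod 257), giving x = 7.

7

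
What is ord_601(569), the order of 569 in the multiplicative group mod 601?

10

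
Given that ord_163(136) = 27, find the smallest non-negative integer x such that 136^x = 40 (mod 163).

3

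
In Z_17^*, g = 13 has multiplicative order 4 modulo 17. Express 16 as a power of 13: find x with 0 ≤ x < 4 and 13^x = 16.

2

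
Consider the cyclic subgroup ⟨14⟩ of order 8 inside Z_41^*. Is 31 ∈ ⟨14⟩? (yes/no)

31 ∈ ⟨14⟩ iff 31^8 ≡ 1 (mod 41), since |⟨14⟩| = 8.
31^8 mod 41 = 16.
Since 16 ≠ 1, 31 does not lie in the subgroup.

no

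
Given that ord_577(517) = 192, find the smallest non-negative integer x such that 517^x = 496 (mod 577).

112

Baby-step giant-step with m = ceil(sqrt(192)) = 14.
Baby table (517^j mod 577 for j=0..13):
  0:1  1:517  2:138  3:375  4:3  5:397  6:414  7:548
  8:9  9:37  10:88  11:490  12:27  13:111
Giant step factor: 517^(-14) ≡ 365 (mod 577).
Scan 496·365^i mod 577 for i = 0, 1, …:
  i=0: 496   i=1: 439   i=2: 406   i=3: 478
  i=4: 216   i=5: 368   i=6: 456   i=7: 264
  i=8: 1
Match at i=8, j=0: x = 8·14 + 0 = 112.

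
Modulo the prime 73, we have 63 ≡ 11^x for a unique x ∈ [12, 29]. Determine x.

27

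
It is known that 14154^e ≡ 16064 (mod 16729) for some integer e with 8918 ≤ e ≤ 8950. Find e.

8933

Compute 14154^8918 mod 16729 = 16211, then multiply by 14154 repeatedly:
  14154^8918=16211  14154^8919=12259  14154^8920=698  14154^8921=9382  14154^8922=14755
  14154^8923=14163  14154^8924=16224  14154^8925=12242  14154^8926=11015  14154^8927=8759
  14154^8928=12996  14154^8929=10029  14154^8930=4901  14154^8931=10320  14154^8932=8381
  14154^8933=16064
Found 16064 at exponent 8933.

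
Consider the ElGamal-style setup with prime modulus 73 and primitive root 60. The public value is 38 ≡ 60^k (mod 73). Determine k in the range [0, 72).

50

Baby-step giant-step with m = ceil(sqrt(72)) = 9.
Baby table (60^j mod 73 for j=0..8):
  0:1  1:60  2:23  3:66  4:18  5:58  6:49  7:20
  8:32
Giant step factor: 60^(-9) ≡ 10 (mod 73).
Scan 38·10^i mod 73 for i = 0, 1, …:
  i=0: 38   i=1: 15   i=2: 4   i=3: 40
  i=4: 35   i=5: 58
Match at i=5, j=5: k = 5·9 + 5 = 50.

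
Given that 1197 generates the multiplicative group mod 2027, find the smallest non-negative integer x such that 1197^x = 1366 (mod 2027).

Baby-step giant-step with m = ceil(sqrt(2026)) = 46.
Baby table (1197^j mod 2027 for j=0..45):
  0:1  1:1197  2:1747  3:1322  4:1374  5:781  6:410  7:236
  8:739  9:811  10:1861  11:1971  12:1886  13:1491  14:967  15:82
  16:858  17:1364  18:973  19:1183  20:1205  21:1188  22:1109  23:1815
  24:1638  25:577  26:1489  27:600  28:642  29:241  30:643  31:1438
  32:363  33:733  34:1737  35:1514  36:120  37:1750  38:859  39:534
  40:693  41:478  42:552  43:1969  44:1519  45:24
Giant step factor: 1197^(-46) ≡ 1083 (mod 2027).
Scan 1366·1083^i mod 2027 for i = 0, 1, …:
  i=0: 1366   i=1: 1695   i=2: 1250   i=3: 1741
  i=4: 393   i=5: 1976   i=6: 1523   i=7: 1458
  i=8: 2008   i=9: 1720     …   i=32: 604
  i=33: 1438
Match at i=33, j=31: x = 33·46 + 31 = 1549.

1549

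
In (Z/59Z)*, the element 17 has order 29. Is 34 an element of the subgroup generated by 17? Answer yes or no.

no

34 ∈ ⟨17⟩ iff 34^29 ≡ 1 (mod 59), since |⟨17⟩| = 29.
34^29 mod 59 = 58.
Since 58 ≠ 1, 34 does not lie in the subgroup.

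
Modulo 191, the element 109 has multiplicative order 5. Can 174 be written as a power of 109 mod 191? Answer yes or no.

no

⟨109⟩ has order 5; its elements mod 191 are {1, 39, 49, 109, 184}.
174 is not in this set.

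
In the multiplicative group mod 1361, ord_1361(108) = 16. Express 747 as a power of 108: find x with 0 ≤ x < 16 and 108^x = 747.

12

Successive powers of 108 modulo 1361:
  108^0=1  108^1=108  108^2=776  108^3=787  108^4=614  108^5=984
  108^6=114  108^7=63  108^8=1360  108^9=1253  108^10=585  108^11=574
  108^12=747
So 108^12 ≡ 747 (mod 1361), giving x = 12.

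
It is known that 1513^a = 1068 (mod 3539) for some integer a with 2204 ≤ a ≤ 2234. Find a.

2210

Compute 1513^2204 mod 3539 = 803, then multiply by 1513 repeatedly:
  1513^2204=803  1513^2205=1062  1513^2206=100  1513^2207=2662  1513^2208=224
  1513^2209=2707  1513^2210=1068
Found 1068 at exponent 2210.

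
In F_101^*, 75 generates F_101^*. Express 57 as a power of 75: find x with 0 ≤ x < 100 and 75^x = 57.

45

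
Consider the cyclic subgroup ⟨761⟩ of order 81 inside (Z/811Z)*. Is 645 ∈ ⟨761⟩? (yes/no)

645 ∈ ⟨761⟩ iff 645^81 ≡ 1 (mod 811), since |⟨761⟩| = 81.
645^81 mod 811 = 599.
Since 599 ≠ 1, 645 does not lie in the subgroup.

no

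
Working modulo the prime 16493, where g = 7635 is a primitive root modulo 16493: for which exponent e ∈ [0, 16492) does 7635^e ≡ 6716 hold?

Baby-step giant-step with m = ceil(sqrt(16492)) = 129.
Baby table (7635^j mod 16493 for j=0..128):
  0:1  1:7635  2:6963  3:5566  4:10442  5:14001  6:6502  7:15333
  8:141  9:4490  10:8696  11:9635  12:4445  13:11474  14:9667  15:1370
  16:3388  17:6356  18:5654  19:6109  20:11  21:1520  22:10621  23:11747
  24:15904  25:5574  26:5550  27:3733  28:1551  29:16404  30:13191  31:7027
  32:15909  33:10763  34:7379  35:15070  36:4282  37:3944  38:12715  39:1227
  40:121  41:227  42:1380  43:13766  44:10014  45:11835  46:11571  47:8077
  48:568  49:15514  50:13157  51:11325  52:10069  53:2942  54:15197  55:840
  56:14116  57:10398  58:7921  59:13497  60:1331  61:2497  62:15180  63:2989
  64:11196  65:14734  66:11830  67:6382  68:6248  69:5724  70:12783  71:9124
  72:11801  73:15869  74:2237  75:9240  76:6839  77:15420  78:4666  79:30
  80:14641  81:10974  82:2050  83:16386  84:7705  85:13637  86:14679  87:4230
  88:2756  89:13485  90:8669  91:1406  92:14360  93:9629  94:8114  95:2682
  96:9257  97:4690  98:1847  99:330  100:12614  101:5263  102:6057  103:15316
  104:2290  105:1570  106:13032  107:13544  108:13823  109:16391  110:12894  111:15466
  112:9523  113:6961  114:6789  115:13009  116:2869  117:2111  118:3824  119:3630
  120:6810  121:8414  122:655  123:3546  124:8697  125:777  126:11408  127:547
  128:3616
Giant step factor: 7635^(-129) ≡ 12333 (mod 16493).
Scan 6716·12333^i mod 16493 for i = 0, 1, …:
  i=0: 6716   i=1: 582   i=2: 3351   i=3: 12918
  i=4: 11807   i=5: 15527   i=6: 10761   i=7: 12735
  i=8: 14409   i=9: 10615     …   i=85: 10931
  i=86: 14734
Match at i=86, j=65: e = 86·129 + 65 = 11159.

11159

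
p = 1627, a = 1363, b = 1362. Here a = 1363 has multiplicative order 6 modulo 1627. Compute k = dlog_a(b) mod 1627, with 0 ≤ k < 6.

2

Successive powers of 1363 modulo 1627:
  1363^0=1  1363^1=1363  1363^2=1362
So 1363^2 ≡ 1362 (mod 1627), giving k = 2.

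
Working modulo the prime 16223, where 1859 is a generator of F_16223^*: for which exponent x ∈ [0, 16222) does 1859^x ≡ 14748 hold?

11644

Baby-step giant-step with m = ceil(sqrt(16222)) = 128.
Baby table (1859^j mod 16223 for j=0..127):
  0:1  1:1859  2:382  3:12549  4:16140  5:7933  6:740  7:12928
  8:6889  9:6704  10:3472  11:13917  12:12241  13:11373  14:3838  15:12945
  16:6046  17:13198  18:5906  19:12506  20:1095  21:7730  22:12715  23:274
  24:6453  25:7330  26:15373  27:9704  28:15983  29:8084  30:5658  31:5718
  32:3697  33:10394  34:853  35:12096  36:1386  37:13340  38:10316  39:1858
  40:14746  41:12167  42:3591  43:8016  44:9030  45:12188  46:10184  47:16038
  48:12991  49:10445  50:14547  51:15355  52:8688  53:9107  54:9324  55:7152
  56:8931  57:6600  58:4812  59:6635  60:4985  61:3782  62:6179  63:877
  64:8043  65:10554  66:6279  67:8324  68:13797  69:60  70:14202  71:6697
  72:6682  73:11243  74:5513  75:11954  76:13199  77:7765  78:12888  79:13644
  80:7647  81:4425  82:1014  83:3158  84:14219  85:5854  86:13176  87:13677
  88:4102  89:808  90:9556  91:419  92:217  93:14051  94:1779  95:13892
  96:14435  97:1823  98:14573  99:15020  100:2397  101:10921  102:7166  103:2511
  104:11948  105:2045  106:5473  107:2486  108:14142  109:8718  110:16208  111:4561
  112:10493  113:6441  114:1245  115:10789  116:5123  117:756  118:10226  119:13001
  120:12812  121:2144  122:11061  123:7858  124:7322  125:501  126:6648  127:12929
Giant step factor: 1859^(-128) ≡ 14133 (mod 16223).
Scan 14748·14133^i mod 16223 for i = 0, 1, …:
  i=0: 14748   i=1: 380   i=2: 727   i=3: 5532
  i=4: 5119   i=5: 8470   i=6: 13216   i=7: 6329
  i=8: 10358   i=9: 9485     …   i=89: 4452
  i=90: 7322
Match at i=90, j=124: x = 90·128 + 124 = 11644.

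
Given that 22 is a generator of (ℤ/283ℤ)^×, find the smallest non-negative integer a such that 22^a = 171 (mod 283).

Baby-step giant-step with m = ceil(sqrt(282)) = 17.
Baby table (22^j mod 283 for j=0..16):
  0:1  1:22  2:201  3:177  4:215  5:202  6:199  7:133
  8:96  9:131  10:52  11:12  12:264  13:148  14:143  15:33
  16:160
Giant step factor: 22^(-17) ≡ 194 (mod 283).
Scan 171·194^i mod 283 for i = 0, 1, …:
  i=0: 171   i=1: 63   i=2: 53   i=3: 94
  i=4: 124   i=5: 1
Match at i=5, j=0: a = 5·17 + 0 = 85.

85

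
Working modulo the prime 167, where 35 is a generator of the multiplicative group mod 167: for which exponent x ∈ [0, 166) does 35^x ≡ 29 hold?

Baby-step giant-step with m = ceil(sqrt(166)) = 13.
Baby table (35^j mod 167 for j=0..12):
  0:1  1:35  2:56  3:123  4:130  5:41  6:99  7:125
  8:33  9:153  10:11  11:51  12:115
Giant step factor: 35^(-13) ≡ 59 (mod 167).
Scan 29·59^i mod 167 for i = 0, 1, …:
  i=0: 29   i=1: 41
Match at i=1, j=5: x = 1·13 + 5 = 18.

18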